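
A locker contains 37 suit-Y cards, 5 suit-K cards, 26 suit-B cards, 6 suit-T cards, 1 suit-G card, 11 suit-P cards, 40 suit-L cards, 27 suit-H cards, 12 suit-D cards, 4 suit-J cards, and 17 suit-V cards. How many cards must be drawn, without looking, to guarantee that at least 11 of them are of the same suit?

87

An adversary could hand out at most 10 cards per suit (4 suits run out sooner): 10 + 5 + 10 + 6 + 1 + 10 + 10 + 10 + 10 + 4 + 10 = 86 cards and still no suit has 11.
By the pigeonhole principle, one more card lands in a suit already at 10, so 87 draws are enough and 86 are not.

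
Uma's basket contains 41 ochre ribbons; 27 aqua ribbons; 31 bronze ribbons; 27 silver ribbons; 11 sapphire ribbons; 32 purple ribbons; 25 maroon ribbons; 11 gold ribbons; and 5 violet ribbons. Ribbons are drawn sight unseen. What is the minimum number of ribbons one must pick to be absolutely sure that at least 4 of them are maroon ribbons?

189

In the worst case for collecting maroon ribbons, every non-maroon ribbon comes out first.
There are 41 + 27 + 31 + 27 + 11 + 32 + 11 + 5 = 185 non-maroon ribbons altogether.
After those, each further ribbon must be maroon, so 185 + 4 = 189 draws guarantee 4 maroon ribbons.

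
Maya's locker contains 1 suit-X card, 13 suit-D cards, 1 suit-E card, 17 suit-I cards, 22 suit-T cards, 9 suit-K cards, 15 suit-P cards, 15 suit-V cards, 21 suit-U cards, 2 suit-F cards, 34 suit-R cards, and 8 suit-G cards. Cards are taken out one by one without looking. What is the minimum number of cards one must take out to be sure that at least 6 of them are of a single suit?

Pigeonhole: put each drawn card into a box by suit. The largest draw with every box below 6 takes min(count, 5) from each suit; suits with fewer than 5 contribute all they have.
Σ min(cᵢ, 5) = 1 + 5 + 1 + 5 + 5 + 5 + 5 + 5 + 5 + 2 + 5 + 5 = 49.
Draw number 49 + 1 = 50 must push one box to 6.

50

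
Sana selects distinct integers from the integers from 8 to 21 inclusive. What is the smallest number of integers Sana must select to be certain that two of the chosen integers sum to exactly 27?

Group the elements by complementary pair {x, 27−x}: {8,19}, {9,18}, {10,17}, …, giving 6 two-element pairs and 2 integers whose partner 27−x falls outside [8,21].
Treating each of those 8 groups as a pigeonhole, one can pick one integer per group — 8 integers — with no two summing to 27.
The 9th integer lands in an occupied pair, forcing a sum of 27.

9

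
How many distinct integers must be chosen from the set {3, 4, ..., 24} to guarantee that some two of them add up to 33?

A set avoiding the sum 33 can contain at most one of each pair {x, 33−x}, plus the 6 elements whose complement lies outside the range.
The integers 3, …, 16 (14 of them) are such a set: any two sum to at least 3+4 = 7 and at most 15+16 = 31 < 33.
Any 15th integer completes one of the 8 pairs, so 15 choices force a sum of 33.

15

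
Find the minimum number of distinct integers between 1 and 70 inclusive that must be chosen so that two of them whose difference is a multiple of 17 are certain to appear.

Integers whose pairwise differences are multiples of 17 are exactly those sharing a remainder mod 17. By pigeonhole, the 17 residue classes mod 17 are the pigeonholes.
With 17 integers one could put 1 in each residue class and have no class reach 2.
The 18th integer pushes some class to 2, so 17·1 + 1 = 18.

18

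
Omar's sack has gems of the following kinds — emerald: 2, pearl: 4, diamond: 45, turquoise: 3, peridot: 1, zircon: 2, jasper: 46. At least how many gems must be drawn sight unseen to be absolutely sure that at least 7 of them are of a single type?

Pigeonhole: put each drawn gem into a box by type. The largest draw with every box below 7 takes min(count, 6) from each type; types with fewer than 6 contribute all they have.
Σ min(cᵢ, 6) = 2 + 4 + 6 + 3 + 1 + 2 + 6 = 24.
Draw number 24 + 1 = 25 must push one box to 7.

25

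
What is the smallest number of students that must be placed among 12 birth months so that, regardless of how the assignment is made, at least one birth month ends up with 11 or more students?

121

With 120 students one could put exactly 10 in each of the 12 birth months, and no birth month would reach 11.
By the pigeonhole principle, one more student must land in a birth month that already has 10, giving it 11.
So 12 × 10 + 1 = 121 students are required.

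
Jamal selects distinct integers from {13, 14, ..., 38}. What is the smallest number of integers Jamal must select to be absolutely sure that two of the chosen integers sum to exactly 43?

Two chosen integers sum to 43 exactly when both halves of some pair {x, 43−x} with 13 ≤ x ≤ 43−x ≤ 30 are chosen — 9 such pairs.
The remaining 8 elements (those with no distinct partner in range) can never complete a 43-sum, so the worst case takes all of them and one from each pair: 8 + 9 = 17.
Pigeonhole: the 18th integer has to be the second member of some pair, so 17 + 1 = 18.

18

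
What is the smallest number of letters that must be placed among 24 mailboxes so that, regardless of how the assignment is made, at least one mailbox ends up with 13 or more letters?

289

With 288 letters one could put exactly 12 in each of the 24 mailboxes, and no mailbox would reach 13.
One more letter must land in a mailbox that already has 12, giving it 13.
So 24 × 12 + 1 = 289 letters are required.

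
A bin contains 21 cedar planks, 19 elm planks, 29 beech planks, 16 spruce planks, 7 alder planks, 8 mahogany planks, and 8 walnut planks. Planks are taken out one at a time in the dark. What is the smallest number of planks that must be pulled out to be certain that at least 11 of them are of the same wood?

64

The 7 woods are the holes; the planks drawn are the pigeons.
To avoid 11 of any one wood, the worst case takes at most 10 of each wood, or every plank of a wood that has fewer than 10.
That gives 10 + 10 + 10 + 10 + 7 + 8 + 8 = 63 planks with no wood reaching 11.
The next plank forces some wood to 11, so 63 + 1 = 64.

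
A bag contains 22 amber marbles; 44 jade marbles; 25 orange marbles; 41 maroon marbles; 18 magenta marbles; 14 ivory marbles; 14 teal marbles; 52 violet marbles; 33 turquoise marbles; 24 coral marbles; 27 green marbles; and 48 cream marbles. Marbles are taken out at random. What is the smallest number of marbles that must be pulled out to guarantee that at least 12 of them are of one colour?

An adversary could hand out at most 11 marbles per colour: 11 + 11 + 11 + 11 + 11 + 11 + 11 + 11 + 11 + 11 + 11 + 11 = 132 marbles and still no colour has 12.
Pigeonhole: one more marble lands in a colour already at 11, so 133 draws are enough and 132 are not.

133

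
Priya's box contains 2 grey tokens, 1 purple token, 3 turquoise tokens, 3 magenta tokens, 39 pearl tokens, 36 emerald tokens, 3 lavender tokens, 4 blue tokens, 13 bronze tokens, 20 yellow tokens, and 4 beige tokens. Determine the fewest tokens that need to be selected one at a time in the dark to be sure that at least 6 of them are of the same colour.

By pigeonhole, the 11 colours are the holes; the tokens drawn are the pigeons.
To avoid 6 of any one colour, the worst case takes at most 5 of each colour, or every token of a colour that has fewer than 5.
That gives 2 + 1 + 3 + 3 + 5 + 5 + 3 + 4 + 5 + 5 + 4 = 40 tokens with no colour reaching 6.
The next token forces some colour to 6, so 40 + 1 = 41.

41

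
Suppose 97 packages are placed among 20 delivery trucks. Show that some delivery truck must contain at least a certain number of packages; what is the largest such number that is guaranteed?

The 20 delivery trucks are the holes and the 97 packages are the pigeons.
If every delivery truck held at most 4 packages, the total would be at most 20 × 4 = 80, which is less than 97.
So some delivery truck holds at least ⌈97/20⌉ = 5 packages.

5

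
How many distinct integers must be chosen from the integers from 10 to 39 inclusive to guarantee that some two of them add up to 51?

17

Group the elements by complementary pair {x, 51−x}: {12,39}, {13,38}, {14,37}, …, giving 14 two-element pairs and 2 integers whose partner 51−x falls outside [10,39].
Treating each of those 16 groups as a pigeonhole, one can pick one integer per group — 16 integers — with no two summing to 51.
The 17th integer lands in an occupied pair, forcing a sum of 51.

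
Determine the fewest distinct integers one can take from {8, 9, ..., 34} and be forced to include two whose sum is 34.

19

Group the elements by complementary pair {x, 34−x}: {8,26}, {9,25}, {10,24}, …, giving 9 two-element pairs; the single value 17 (it cannot pair with itself since the integers are distinct); and 8 integers whose partner 34−x falls outside [8,34].
By pigeonhole, treating each of those 18 groups as a pigeonhole, one can pick one integer per group — 18 integers — with no two summing to 34.
The 19th integer lands in an occupied pair, forcing a sum of 34.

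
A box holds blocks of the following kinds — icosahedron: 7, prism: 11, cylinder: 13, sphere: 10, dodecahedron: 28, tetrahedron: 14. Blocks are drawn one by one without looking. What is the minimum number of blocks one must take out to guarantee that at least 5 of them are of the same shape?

25

An adversary could hand out at most 4 blocks per shape: 4 + 4 + 4 + 4 + 4 + 4 = 24 blocks and still no shape has 5.
One more block lands in a shape already at 4, so 25 draws are enough and 24 are not.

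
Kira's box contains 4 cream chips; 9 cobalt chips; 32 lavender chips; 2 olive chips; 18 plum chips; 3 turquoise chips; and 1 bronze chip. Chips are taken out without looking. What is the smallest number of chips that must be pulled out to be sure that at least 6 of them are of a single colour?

26

Pigeonhole: put each drawn chip into a box by colour. The largest draw with every box below 6 takes min(count, 5) from each colour; colours with fewer than 5 contribute all they have.
Σ min(cᵢ, 5) = 4 + 5 + 5 + 2 + 5 + 3 + 1 = 25.
Draw number 25 + 1 = 26 must push one box to 6.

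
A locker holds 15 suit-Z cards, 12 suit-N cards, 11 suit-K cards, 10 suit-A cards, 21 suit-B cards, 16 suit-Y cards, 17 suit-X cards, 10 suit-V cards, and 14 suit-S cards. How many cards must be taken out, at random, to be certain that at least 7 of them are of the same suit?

Pigeonhole: the 9 suits are the holes; the cards drawn are the pigeons.
To avoid 7 of any one suit, the worst case takes at most 6 of each suit.
That gives 6 + 6 + 6 + 6 + 6 + 6 + 6 + 6 + 6 = 54 cards with no suit reaching 7.
The next card forces some suit to 7, so 54 + 1 = 55.

55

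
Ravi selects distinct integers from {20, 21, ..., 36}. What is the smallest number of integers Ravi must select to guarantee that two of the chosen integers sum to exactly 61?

12

Two chosen integers sum to 61 exactly when both halves of some pair {x, 61−x} with 25 ≤ x ≤ 61−x ≤ 36 are chosen — 6 such pairs.
The remaining 5 elements (those with no distinct partner in range) can never complete a 61-sum, so the worst case takes all of them and one from each pair: 5 + 6 = 11.
By pigeonhole, the 12th integer has to be the second member of some pair, so 11 + 1 = 12.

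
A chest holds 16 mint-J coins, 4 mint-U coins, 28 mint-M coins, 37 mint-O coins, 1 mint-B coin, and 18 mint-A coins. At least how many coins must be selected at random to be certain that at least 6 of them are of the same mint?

An adversary could hand out at most 5 coins per mint (mint-U, mint-B run out sooner): 5 + 4 + 5 + 5 + 1 + 5 = 25 coins and still no mint has 6.
One more coin lands in a mint already at 5, so 26 draws are enough and 25 are not.

26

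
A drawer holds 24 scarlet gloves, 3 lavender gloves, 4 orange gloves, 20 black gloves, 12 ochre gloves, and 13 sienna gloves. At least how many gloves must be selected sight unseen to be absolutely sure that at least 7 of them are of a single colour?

By pigeonhole, put each drawn glove into a box by colour. The largest draw with every box below 7 takes min(count, 6) from each colour; colours with fewer than 6 contribute all they have.
Σ min(cᵢ, 6) = 6 + 3 + 4 + 6 + 6 + 6 = 31.
Draw number 31 + 1 = 32 must push one box to 7.

32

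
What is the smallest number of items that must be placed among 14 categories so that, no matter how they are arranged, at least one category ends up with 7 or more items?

With 84 items one could put exactly 6 in each of the 14 categories, and no category would reach 7.
One more item must land in a category that already has 6, giving it 7.
So 14 × 6 + 1 = 85 items are required.

85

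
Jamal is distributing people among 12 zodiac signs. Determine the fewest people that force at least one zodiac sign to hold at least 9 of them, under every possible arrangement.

With 96 people one could put exactly 8 in each of the 12 zodiac signs, and no zodiac sign would reach 9.
By pigeonhole, one more person must land in a zodiac sign that already has 8, giving it 9.
So 12 × 8 + 1 = 97 people are required.

97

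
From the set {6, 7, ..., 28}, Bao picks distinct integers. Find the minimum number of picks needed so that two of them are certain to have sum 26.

Group the elements by complementary pair {x, 26−x}: {6,20}, {7,19}, {8,18}, …, giving 7 two-element pairs, the single value 13 (it cannot pair with itself since the integers are distinct), and 8 integers whose partner 26−x falls outside [6,28].
Treating each of those 16 groups as a pigeonhole, one can pick one integer per group — 16 integers — with no two summing to 26.
The 17th integer lands in an occupied pair, forcing a sum of 26.

17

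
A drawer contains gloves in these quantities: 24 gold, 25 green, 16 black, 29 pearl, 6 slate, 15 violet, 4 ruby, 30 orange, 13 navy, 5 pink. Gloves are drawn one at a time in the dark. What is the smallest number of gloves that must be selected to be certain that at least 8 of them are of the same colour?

An adversary could hand out at most 7 gloves per colour (slate, ruby, pink run out sooner): 7 + 7 + 7 + 7 + 6 + 7 + 4 + 7 + 7 + 5 = 64 gloves and still no colour has 8.
One more glove lands in a colour already at 7, so 65 draws are enough and 64 are not.

65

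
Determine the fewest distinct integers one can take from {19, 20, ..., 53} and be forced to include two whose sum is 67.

21

Group the elements by complementary pair {x, 67−x}: {19,48}, {20,47}, {21,46}, …, giving 15 two-element pairs and 5 integers whose partner 67−x falls outside [19,53].
Treating each of those 20 groups as a pigeonhole, one can pick one integer per group — 20 integers — with no two summing to 67.
The 21st integer lands in an occupied pair, forcing a sum of 67.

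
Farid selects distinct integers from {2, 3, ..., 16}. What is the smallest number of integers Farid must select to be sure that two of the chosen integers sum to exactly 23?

11

A set avoiding the sum 23 can contain at most one of each pair {x, 23−x}, plus the 5 elements whose complement lies outside the range.
The integers 2, …, 11 (10 of them) are such a set: any two sum to at least 2+3 = 5 and at most 10+11 = 21 < 23.
By pigeonhole, any 11th integer completes one of the 5 pairs, so 11 choices force a sum of 23.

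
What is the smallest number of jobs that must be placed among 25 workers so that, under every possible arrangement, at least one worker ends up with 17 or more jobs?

With 400 jobs one could put exactly 16 in each of the 25 workers, and no worker would reach 17.
By the pigeonhole principle, one more job must land in a worker that already has 16, giving it 17.
So 25 × 16 + 1 = 401 jobs are required.

401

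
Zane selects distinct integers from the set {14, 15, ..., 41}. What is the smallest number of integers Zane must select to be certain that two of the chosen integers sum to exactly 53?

Group the elements by complementary pair {x, 53−x}: {14,39}, {15,38}, {16,37}, …, giving 13 two-element pairs and 2 integers whose partner 53−x falls outside [14,41].
Treating each of those 15 groups as a pigeonhole, one can pick one integer per group — 15 integers — with no two summing to 53.
The 16th integer lands in an occupied pair, forcing a sum of 53.

16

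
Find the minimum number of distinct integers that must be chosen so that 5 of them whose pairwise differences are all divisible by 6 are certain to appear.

25

Integers whose pairwise differences are multiples of 6 are exactly those sharing a remainder mod 6. Pigeonhole: the 6 residue classes mod 6 are the pigeonholes.
With 24 integers one could put 4 in each residue class and have no class reach 5.
The 25th integer pushes some class to 5, so 6·4 + 1 = 25.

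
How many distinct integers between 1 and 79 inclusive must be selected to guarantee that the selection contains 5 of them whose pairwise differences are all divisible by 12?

Integers whose pairwise differences are multiples of 12 are exactly those sharing a remainder mod 12. By pigeonhole, the 12 residue classes mod 12 are the pigeonholes.
With 48 integers one could put 4 in each residue class and have no class reach 5.
The 49th integer pushes some class to 5, so 12·4 + 1 = 49.

49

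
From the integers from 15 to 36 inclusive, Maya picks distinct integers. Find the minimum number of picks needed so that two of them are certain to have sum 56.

Group the elements by complementary pair {x, 56−x}: {20,36}, {21,35}, {22,34}, …, giving 8 two-element pairs, the single value 28 (it cannot pair with itself since the integers are distinct), and 5 integers whose partner 56−x falls outside [15,36].
Treating each of those 14 groups as a pigeonhole, one can pick one integer per group — 14 integers — with no two summing to 56.
The 15th integer lands in an occupied pair, forcing a sum of 56.

15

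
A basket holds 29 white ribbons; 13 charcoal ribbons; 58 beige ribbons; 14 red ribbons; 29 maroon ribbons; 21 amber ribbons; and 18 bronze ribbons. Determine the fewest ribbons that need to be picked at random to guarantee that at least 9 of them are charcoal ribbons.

178

In the worst case for collecting charcoal ribbons, every non-charcoal ribbon comes out first.
There are 29 + 58 + 14 + 29 + 21 + 18 = 169 non-charcoal ribbons altogether.
After those, each further ribbon must be charcoal, so 169 + 9 = 178 draws guarantee 9 charcoal ribbons.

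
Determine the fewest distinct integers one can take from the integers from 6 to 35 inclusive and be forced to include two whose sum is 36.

19

A set avoiding the sum 36 can contain at most one of each pair {x, 36−x}, plus the 6 elements whose complement lies outside the range or equal to its own complement.
The integers 18, …, 35 (18 of them) are such a set: any two sum to at least 18+19 = 37 > 36.
Any 19th integer completes one of the 12 pairs, so 19 choices force a sum of 36.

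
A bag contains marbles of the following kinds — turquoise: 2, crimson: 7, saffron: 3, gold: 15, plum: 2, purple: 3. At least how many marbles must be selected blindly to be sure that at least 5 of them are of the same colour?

By the pigeonhole principle, put each drawn marble into a box by colour. The largest draw with every box below 5 takes min(count, 4) from each colour; colours with fewer than 4 contribute all they have.
Σ min(cᵢ, 4) = 2 + 4 + 3 + 4 + 2 + 3 = 18.
Draw number 18 + 1 = 19 must push one box to 5.

19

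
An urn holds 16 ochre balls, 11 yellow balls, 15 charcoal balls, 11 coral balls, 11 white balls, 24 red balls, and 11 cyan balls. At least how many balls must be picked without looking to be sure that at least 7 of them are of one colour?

43

Put each drawn ball into a box by colour. The largest draw with every box below 7 takes min(count, 6) from each colour.
Σ min(cᵢ, 6) = 6 + 6 + 6 + 6 + 6 + 6 + 6 = 42.
Draw number 42 + 1 = 43 must push one box to 7.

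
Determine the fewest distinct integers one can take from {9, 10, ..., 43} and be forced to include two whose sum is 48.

21

A set avoiding the sum 48 can contain at most one of each pair {x, 48−x}, plus the 5 elements whose complement lies outside the range or equal to its own complement.
The integers 24, …, 43 (20 of them) are such a set: any two sum to at least 24+25 = 49 > 48.
Any 21st integer completes one of the 15 pairs, so 21 choices force a sum of 48.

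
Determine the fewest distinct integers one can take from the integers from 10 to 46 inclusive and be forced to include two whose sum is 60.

Group the elements by complementary pair {x, 60−x}: {14,46}, {15,45}, {16,44}, …, giving 16 two-element pairs, the single value 30 (it cannot pair with itself since the integers are distinct), and 4 integers whose partner 60−x falls outside [10,46].
Treating each of those 21 groups as a pigeonhole, one can pick one integer per group — 21 integers — with no two summing to 60.
The 22nd integer lands in an occupied pair, forcing a sum of 60.

22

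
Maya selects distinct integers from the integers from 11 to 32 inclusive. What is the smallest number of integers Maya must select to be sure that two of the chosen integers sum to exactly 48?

Two chosen integers sum to 48 exactly when both halves of some pair {x, 48−x} with 16 ≤ x ≤ 48−x ≤ 32 are chosen — 8 such pairs.
The remaining 6 elements (those with no distinct partner in range) can never complete a 48-sum, so the worst case takes all of them and one from each pair: 6 + 8 = 14.
The 15th integer has to be the second member of some pair, so 14 + 1 = 15.

15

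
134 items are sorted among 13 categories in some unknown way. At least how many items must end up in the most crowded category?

Pigeonhole: the 13 categories are the holes and the 134 items are the pigeons.
If every category held at most 10 items, the total would be at most 13 × 10 = 130, which is less than 134.
So some category holds at least ⌈134/13⌉ = 11 items.

11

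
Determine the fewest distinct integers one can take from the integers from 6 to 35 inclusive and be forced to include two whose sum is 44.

18

A set avoiding the sum 44 can contain at most one of each pair {x, 44−x}, plus the 4 elements whose complement lies outside the range or equal to its own complement.
The integers 6, …, 22 (17 of them) are such a set: any two sum to at least 6+7 = 13 and at most 21+22 = 43 < 44.
Pigeonhole: any 18th integer completes one of the 13 pairs, so 18 choices force a sum of 44.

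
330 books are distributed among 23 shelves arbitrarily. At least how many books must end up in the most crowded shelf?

Pigeonhole: the 23 shelves are the holes and the 330 books are the pigeons.
If every shelf held at most 14 books, the total would be at most 23 × 14 = 322, which is less than 330.
So some shelf holds at least ⌈330/23⌉ = 15 books.

15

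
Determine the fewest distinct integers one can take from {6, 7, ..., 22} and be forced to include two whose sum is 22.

Group the elements by complementary pair {x, 22−x}: {6,16}, {7,15}, {8,14}, …, giving 5 two-element pairs; the single value 11 (it cannot pair with itself since the integers are distinct); and 6 integers whose partner 22−x falls outside [6,22].
Treating each of those 12 groups as a pigeonhole, one can pick one integer per group — 12 integers — with no two summing to 22.
The 13th integer lands in an occupied pair, forcing a sum of 22.

13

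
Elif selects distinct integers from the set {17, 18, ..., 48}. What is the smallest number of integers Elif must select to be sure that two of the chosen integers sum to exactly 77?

23

A set avoiding the sum 77 can contain at most one of each pair {x, 77−x}, plus the 12 elements whose complement lies outside the range.
The integers 17, …, 38 (22 of them) are such a set: any two sum to at least 17+18 = 35 and at most 37+38 = 75 < 77.
Pigeonhole: any 23rd integer completes one of the 10 pairs, so 23 choices force a sum of 77.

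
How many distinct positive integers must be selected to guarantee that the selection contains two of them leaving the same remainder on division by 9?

10

By pigeonhole, the 9 residue classes mod 9 are the pigeonholes.
With 9 integers one could put 1 in each residue class and have no class reach 2.
The 10th integer pushes some class to 2, so 9·1 + 1 = 10.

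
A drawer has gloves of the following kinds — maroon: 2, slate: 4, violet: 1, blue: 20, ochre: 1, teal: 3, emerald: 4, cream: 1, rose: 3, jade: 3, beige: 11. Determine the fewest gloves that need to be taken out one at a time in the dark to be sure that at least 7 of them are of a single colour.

35

An adversary could hand out at most 6 gloves per colour (9 colours run out sooner): 2 + 4 + 1 + 6 + 1 + 3 + 4 + 1 + 3 + 3 + 6 = 34 gloves and still no colour has 7.
By pigeonhole, one more glove lands in a colour already at 6, so 35 draws are enough and 34 are not.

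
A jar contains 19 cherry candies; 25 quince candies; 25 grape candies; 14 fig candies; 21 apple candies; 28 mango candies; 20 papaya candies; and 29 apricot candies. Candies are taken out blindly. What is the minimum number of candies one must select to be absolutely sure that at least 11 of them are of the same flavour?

An adversary could hand out at most 10 candies per flavour: 10 + 10 + 10 + 10 + 10 + 10 + 10 + 10 = 80 candies and still no flavour has 11.
One more candy lands in a flavour already at 10, so 81 draws are enough and 80 are not.

81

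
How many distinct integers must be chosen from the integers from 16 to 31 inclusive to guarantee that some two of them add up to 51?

11

A set avoiding the sum 51 can contain at most one of each pair {x, 51−x}, plus the 4 elements whose complement lies outside the range.
The integers 16, …, 25 (10 of them) are such a set: any two sum to at least 16+17 = 33 and at most 24+25 = 49 < 51.
Any 11th integer completes one of the 6 pairs, so 11 choices force a sum of 51.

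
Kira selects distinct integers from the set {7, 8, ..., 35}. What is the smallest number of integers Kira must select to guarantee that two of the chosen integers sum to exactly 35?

19

Two chosen integers sum to 35 exactly when both halves of some pair {x, 35−x} with 7 ≤ x ≤ 35−x ≤ 28 are chosen — 11 such pairs.
The remaining 7 elements (those with no distinct partner in range) can never complete a 35-sum, so the worst case takes all of them and one from each pair: 7 + 11 = 18.
By the pigeonhole principle, the 19th integer has to be the second member of some pair, so 18 + 1 = 19.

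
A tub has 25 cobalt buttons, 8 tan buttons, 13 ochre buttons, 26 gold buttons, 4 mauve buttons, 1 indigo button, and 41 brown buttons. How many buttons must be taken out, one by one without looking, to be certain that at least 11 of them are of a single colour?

54

By pigeonhole, put each drawn button into a box by colour. The largest draw with every box below 11 takes min(count, 10) from each colour; colours with fewer than 10 contribute all they have.
Σ min(cᵢ, 10) = 10 + 8 + 10 + 10 + 4 + 1 + 10 = 53.
Draw number 53 + 1 = 54 must push one box to 11.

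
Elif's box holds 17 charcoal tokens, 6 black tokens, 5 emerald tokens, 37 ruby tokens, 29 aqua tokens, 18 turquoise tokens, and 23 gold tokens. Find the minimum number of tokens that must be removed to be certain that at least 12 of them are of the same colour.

67

The 7 colours are the holes; the tokens drawn are the pigeons.
To avoid 12 of any one colour, the worst case takes at most 11 of each colour, or every token of a colour that has fewer than 11.
That gives 11 + 6 + 5 + 11 + 11 + 11 + 11 = 66 tokens with no colour reaching 12.
The next token forces some colour to 12, so 66 + 1 = 67.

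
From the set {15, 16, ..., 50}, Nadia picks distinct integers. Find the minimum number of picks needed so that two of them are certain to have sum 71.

22

Group the elements by complementary pair {x, 71−x}: {21,50}, {22,49}, {23,48}, …, giving 15 two-element pairs and 6 integers whose partner 71−x falls outside [15,50].
By the pigeonhole principle, treating each of those 21 groups as a pigeonhole, one can pick one integer per group — 21 integers — with no two summing to 71.
The 22nd integer lands in an occupied pair, forcing a sum of 71.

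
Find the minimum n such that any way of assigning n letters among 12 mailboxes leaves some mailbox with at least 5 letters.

49

With 48 letters one could put exactly 4 in each of the 12 mailboxes, and no mailbox would reach 5.
By pigeonhole, one more letter must land in a mailbox that already has 4, giving it 5.
So 12 × 4 + 1 = 49 letters are required.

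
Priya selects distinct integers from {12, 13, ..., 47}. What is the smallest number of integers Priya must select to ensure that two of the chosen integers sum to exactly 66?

23

Two chosen integers sum to 66 exactly when both halves of some pair {x, 66−x} with 19 ≤ x ≤ 66−x ≤ 47 are chosen — 14 such pairs.
The remaining 8 elements (those with no distinct partner in range) can never complete a 66-sum, so the worst case takes all of them and one from each pair: 8 + 14 = 22.
Pigeonhole: the 23rd integer has to be the second member of some pair, so 22 + 1 = 23.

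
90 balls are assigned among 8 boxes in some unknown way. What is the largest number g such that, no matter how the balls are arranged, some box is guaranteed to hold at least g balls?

12

The 8 boxes are the holes and the 90 balls are the pigeons.
If every box held at most 11 balls, the total would be at most 8 × 11 = 88, which is less than 90.
So some box holds at least ⌈90/8⌉ = 12 balls.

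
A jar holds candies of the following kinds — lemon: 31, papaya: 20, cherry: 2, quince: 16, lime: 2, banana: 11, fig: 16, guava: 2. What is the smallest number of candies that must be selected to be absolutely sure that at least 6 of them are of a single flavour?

An adversary could hand out at most 5 candies per flavour (cherry, lime, guava run out sooner): 5 + 5 + 2 + 5 + 2 + 5 + 5 + 2 = 31 candies and still no flavour has 6.
One more candy lands in a flavour already at 5, so 32 draws are enough and 31 are not.

32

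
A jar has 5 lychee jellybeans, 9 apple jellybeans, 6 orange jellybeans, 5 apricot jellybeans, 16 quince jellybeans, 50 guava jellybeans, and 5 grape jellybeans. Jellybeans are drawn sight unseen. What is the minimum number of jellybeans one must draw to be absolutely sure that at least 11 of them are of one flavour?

51

The 7 flavours are the holes; the jellybeans drawn are the pigeons.
To avoid 11 of any one flavour, the worst case takes at most 10 of each flavour, or every jellybean of a flavour that has fewer than 10.
That gives 5 + 9 + 6 + 5 + 10 + 10 + 5 = 50 jellybeans with no flavour reaching 11.
The next jellybean forces some flavour to 11, so 50 + 1 = 51.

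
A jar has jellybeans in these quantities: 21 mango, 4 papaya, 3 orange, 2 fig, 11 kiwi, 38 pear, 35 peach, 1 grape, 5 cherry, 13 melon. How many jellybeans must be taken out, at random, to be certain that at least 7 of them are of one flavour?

By pigeonhole, the 10 flavours are the holes; the jellybeans drawn are the pigeons.
To avoid 7 of any one flavour, the worst case takes at most 6 of each flavour, or every jellybean of a flavour that has fewer than 6.
That gives 6 + 4 + 3 + 2 + 6 + 6 + 6 + 1 + 5 + 6 = 45 jellybeans with no flavour reaching 7.
The next jellybean forces some flavour to 7, so 45 + 1 = 46.

46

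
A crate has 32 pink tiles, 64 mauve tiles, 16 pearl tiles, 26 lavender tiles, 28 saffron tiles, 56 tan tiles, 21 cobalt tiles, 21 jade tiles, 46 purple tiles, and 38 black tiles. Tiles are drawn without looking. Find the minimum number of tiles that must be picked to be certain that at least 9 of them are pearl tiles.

341

In the worst case for collecting pearl tiles, every non-pearl tile comes out first.
There are 32 + 64 + 26 + 28 + 56 + 21 + 21 + 46 + 38 = 332 non-pearl tiles altogether.
After those, each further tile must be pearl, so 332 + 9 = 341 draws guarantee 9 pearl tiles.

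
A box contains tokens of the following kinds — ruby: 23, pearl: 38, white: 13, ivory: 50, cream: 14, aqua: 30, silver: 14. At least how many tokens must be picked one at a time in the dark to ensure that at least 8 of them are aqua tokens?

In the worst case for collecting aqua tokens, every non-aqua token comes out first.
There are 23 + 38 + 13 + 50 + 14 + 14 = 152 non-aqua tokens altogether.
After those, each further token must be aqua, so 152 + 8 = 160 draws guarantee 8 aqua tokens.

160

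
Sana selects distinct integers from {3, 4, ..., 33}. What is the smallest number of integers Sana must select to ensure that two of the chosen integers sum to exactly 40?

A set avoiding the sum 40 can contain at most one of each pair {x, 40−x}, plus the 5 elements whose complement lies outside the range or equal to its own complement.
The integers 3, …, 20 (18 of them) are such a set: any two sum to at least 3+4 = 7 and at most 19+20 = 39 < 40.
Pigeonhole: any 19th integer completes one of the 13 pairs, so 19 choices force a sum of 40.

19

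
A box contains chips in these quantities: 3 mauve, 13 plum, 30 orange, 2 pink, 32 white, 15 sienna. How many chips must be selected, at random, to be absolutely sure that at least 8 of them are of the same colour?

34

An adversary could hand out at most 7 chips per colour (mauve, pink run out sooner): 3 + 7 + 7 + 2 + 7 + 7 = 33 chips and still no colour has 8.
One more chip lands in a colour already at 7, so 34 draws are enough and 33 are not.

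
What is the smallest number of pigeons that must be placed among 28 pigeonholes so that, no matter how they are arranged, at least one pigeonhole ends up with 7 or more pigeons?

169

With 168 pigeons one could put exactly 6 in each of the 28 pigeonholes, and no pigeonhole would reach 7.
By the pigeonhole principle, one more pigeon must land in a pigeonhole that already has 6, giving it 7.
So 28 × 6 + 1 = 169 pigeons are required.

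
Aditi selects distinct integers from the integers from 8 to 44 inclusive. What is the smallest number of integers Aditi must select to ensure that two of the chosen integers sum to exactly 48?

Two chosen integers sum to 48 exactly when both halves of some pair {x, 48−x} with 8 ≤ x ≤ 48−x ≤ 40 are chosen — 16 such pairs.
The remaining 5 elements (those with no distinct partner in range) can never complete a 48-sum, so the worst case takes all of them and one from each pair: 5 + 16 = 21.
The 22nd integer has to be the second member of some pair, so 21 + 1 = 22.

22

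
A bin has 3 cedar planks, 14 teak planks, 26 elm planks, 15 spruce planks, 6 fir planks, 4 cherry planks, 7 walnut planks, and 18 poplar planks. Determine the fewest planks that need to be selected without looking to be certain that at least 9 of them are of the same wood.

53

Put each drawn plank into a box by wood. The largest draw with every box below 9 takes min(count, 8) from each wood; woods with fewer than 8 contribute all they have.
Σ min(cᵢ, 8) = 3 + 8 + 8 + 8 + 6 + 4 + 7 + 8 = 52.
Draw number 52 + 1 = 53 must push one box to 9.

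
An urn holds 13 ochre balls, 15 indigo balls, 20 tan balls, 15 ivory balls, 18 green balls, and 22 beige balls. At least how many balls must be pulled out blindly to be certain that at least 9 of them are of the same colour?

By the pigeonhole principle, the 6 colours are the holes; the balls drawn are the pigeons.
To avoid 9 of any one colour, the worst case takes at most 8 of each colour.
That gives 8 + 8 + 8 + 8 + 8 + 8 = 48 balls with no colour reaching 9.
The next ball forces some colour to 9, so 48 + 1 = 49.

49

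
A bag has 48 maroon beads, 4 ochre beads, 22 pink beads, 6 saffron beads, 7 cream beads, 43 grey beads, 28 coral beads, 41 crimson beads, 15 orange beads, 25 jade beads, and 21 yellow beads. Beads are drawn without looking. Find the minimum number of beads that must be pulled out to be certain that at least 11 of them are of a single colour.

The 11 colours are the holes; the beads drawn are the pigeons.
To avoid 11 of any one colour, the worst case takes at most 10 of each colour, or every bead of a colour that has fewer than 10.
That gives 10 + 4 + 10 + 6 + 7 + 10 + 10 + 10 + 10 + 10 + 10 = 97 beads with no colour reaching 11.
The next bead forces some colour to 11, so 97 + 1 = 98.

98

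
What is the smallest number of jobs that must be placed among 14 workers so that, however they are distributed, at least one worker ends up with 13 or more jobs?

169

With 168 jobs one could put exactly 12 in each of the 14 workers, and no worker would reach 13.
Pigeonhole: one more job must land in a worker that already has 12, giving it 13.
So 14 × 12 + 1 = 169 jobs are required.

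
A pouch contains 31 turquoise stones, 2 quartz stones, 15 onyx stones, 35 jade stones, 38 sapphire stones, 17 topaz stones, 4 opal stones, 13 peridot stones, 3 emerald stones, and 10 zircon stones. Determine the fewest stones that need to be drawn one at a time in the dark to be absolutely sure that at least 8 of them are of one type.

An adversary could hand out at most 7 stones per type (quartz, opal, emerald run out sooner): 7 + 2 + 7 + 7 + 7 + 7 + 4 + 7 + 3 + 7 = 58 stones and still no type has 8.
Pigeonhole: one more stone lands in a type already at 7, so 59 draws are enough and 58 are not.

59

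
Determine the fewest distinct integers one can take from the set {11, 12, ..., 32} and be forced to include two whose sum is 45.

13

Group the elements by complementary pair {x, 45−x}: {13,32}, {14,31}, {15,30}, …, giving 10 two-element pairs and 2 integers whose partner 45−x falls outside [11,32].
Treating each of those 12 groups as a pigeonhole, one can pick one integer per group — 12 integers — with no two summing to 45.
The 13th integer lands in an occupied pair, forcing a sum of 45.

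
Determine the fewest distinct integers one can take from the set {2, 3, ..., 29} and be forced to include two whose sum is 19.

21

Group the elements by complementary pair {x, 19−x}: {2,17}, {3,16}, {4,15}, …, giving 8 two-element pairs and 12 integers whose partner 19−x falls outside [2,29].
Pigeonhole: treating each of those 20 groups as a pigeonhole, one can pick one integer per group — 20 integers — with no two summing to 19.
The 21st integer lands in an occupied pair, forcing a sum of 19.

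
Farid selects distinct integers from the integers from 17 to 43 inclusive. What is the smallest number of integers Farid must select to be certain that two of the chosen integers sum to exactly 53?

Group the elements by complementary pair {x, 53−x}: {17,36}, {18,35}, {19,34}, …, giving 10 two-element pairs and 7 integers whose partner 53−x falls outside [17,43].
By pigeonhole, treating each of those 17 groups as a pigeonhole, one can pick one integer per group — 17 integers — with no two summing to 53.
The 18th integer lands in an occupied pair, forcing a sum of 53.

18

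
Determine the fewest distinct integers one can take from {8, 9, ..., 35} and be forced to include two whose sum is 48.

18

Two chosen integers sum to 48 exactly when both halves of some pair {x, 48−x} with 13 ≤ x ≤ 48−x ≤ 35 are chosen — 11 such pairs.
The remaining 6 elements (those with no distinct partner in range) can never complete a 48-sum, so the worst case takes all of them and one from each pair: 6 + 11 = 17.
By pigeonhole, the 18th integer has to be the second member of some pair, so 17 + 1 = 18.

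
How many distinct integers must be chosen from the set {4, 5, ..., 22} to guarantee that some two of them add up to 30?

13

Group the elements by complementary pair {x, 30−x}: {8,22}, {9,21}, {10,20}, …, giving 7 two-element pairs, the single value 15 (it cannot pair with itself since the integers are distinct), and 4 integers whose partner 30−x falls outside [4,22].
Pigeonhole: treating each of those 12 groups as a pigeonhole, one can pick one integer per group — 12 integers — with no two summing to 30.
The 13th integer lands in an occupied pair, forcing a sum of 30.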